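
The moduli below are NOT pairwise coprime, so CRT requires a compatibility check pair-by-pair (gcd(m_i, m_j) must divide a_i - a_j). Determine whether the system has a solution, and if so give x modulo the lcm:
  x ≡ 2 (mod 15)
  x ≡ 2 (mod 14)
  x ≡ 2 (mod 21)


Moduli 15, 14, 21 are not pairwise coprime, so CRT works modulo lcm(m_i) when all pairwise compatibility conditions hold.
Pairwise compatibility: gcd(m_i, m_j) must divide a_i - a_j for every pair.
Merge one congruence at a time:
  Start: x ≡ 2 (mod 15).
  Combine with x ≡ 2 (mod 14): gcd(15, 14) = 1; 2 - 2 = 0, which IS divisible by 1, so compatible.
    Write x = 2 + 15·t and substitute into x ≡ 2 (mod 14): 15·t ≡ 2 − 2 = 0 (mod 14).
    Reduce coefficients mod 14: 1·t ≡ 0 (mod 14).
    So t ≡ 0 (mod 14).
    Then x = 2 + 15·0 = 2, valid modulo lcm(15, 14) = 210: x ≡ 2 (mod 210).
  Combine with x ≡ 2 (mod 21): gcd(210, 21) = 21; 2 - 2 = 0, which IS divisible by 21, so compatible.
    Write x = 2 + 210·t and substitute into x ≡ 2 (mod 21): 210·t ≡ 2 − 2 = 0 (mod 21).
    Divide the congruence (and modulus) by g = 21: 10·t ≡ 0 (mod 1).
    Modulo 1 every t works; take t = 0.
    Then x = 2 + 210·0 = 2, valid modulo lcm(210, 21) = 210: x ≡ 2 (mod 210).
Verify: 2 mod 15 = 2, 2 mod 14 = 2, 2 mod 21 = 2.

x ≡ 2 (mod 210).


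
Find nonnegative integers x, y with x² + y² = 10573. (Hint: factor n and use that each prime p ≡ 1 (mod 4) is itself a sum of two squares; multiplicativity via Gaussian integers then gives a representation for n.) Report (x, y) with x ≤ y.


Step 1: Factor n = 10573 = 97 · 109.
Step 2: Check the mod-4 condition on each prime factor: 97 ≡ 1 (mod 4), exponent 1; 109 ≡ 1 (mod 4), exponent 1.
All primes ≡ 3 (mod 4) appear to even exponent (or don't appear), so by the two-squares theorem n IS expressible as a sum of two squares.
Step 3: Build a representation. Here n = 97 · 109 is a product of primes ≡ 1 (mod 4). Each prime p ≡ 1 (mod 4) is itself a sum of two squares; find a² by testing p − a² for a perfect square:
  97: 97 − 1² = 96, 97 − 2² = 93, 97 − 3² = 88, 97 − 4² = 81 = 9² ⇒ 97 = 4² + 9².
  109: 109 − 1² = 108, 109 − 2² = 105, 109 − 3² = 100 = 10² ⇒ 109 = 3² + 10².
  Combine using the Brahmagupta–Fibonacci identity (a² + b²)(c² + d²) = (ac − bd)² + (ad + bc)² = (ac + bd)² + (ad − bc)²:
  97 · 109 = 10573: from (4² + 9²)(3² + 10²), take (4·3 − 9·10, 4·10 + 9·3) = (12 − 90, 40 + 27) = (-78, 67); dropping signs (only squares matter) gives (78, 67); check 78² + 67² = 6084 + 4489 = 10573 ✓.
Step 4: Order so x ≤ y and verify: 67² + 78² = 4489 + 6084 = 10573 = n. ✓

n = 10573 = 67² + 78² (one valid representation with x ≤ y).


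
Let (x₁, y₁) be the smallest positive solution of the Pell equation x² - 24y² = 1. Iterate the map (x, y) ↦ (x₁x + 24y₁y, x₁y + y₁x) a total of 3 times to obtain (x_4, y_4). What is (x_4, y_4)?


Step 1: Find the fundamental solution (x₁, y₁) of x² - 24y² = 1.
  Expand √24 as a continued fraction. a₀ = ⌊√24⌋ = 4; iterate m_{k+1} = d_k·a_k − m_k, d_{k+1} = (24 − m_{k+1}²)/d_k, a_{k+1} = ⌊(a₀ + m_{k+1})/d_{k+1}⌋ (starting m₀ = 0, d₀ = 1), with convergents p_k = a_k·p_{k-1} + p_{k-2}, q_k = a_k·q_{k-1} + q_{k-2} (p₋₁ = 1, q₋₁ = 0):
  k = 0: a₀ = 4; p₀/q₀ = 4/1; p₀² − 24·q₀² = 16 − 24 = -8.
  k = 1: m = 4, d = 8, a = ⌊(4 + 4)/8⌋ = 1; p/q = (1·4 + 1)/(1·1 + 0) = 5/1; p² − 24·q² = 25 − 24 = 1.
  The first convergent with p² − 24·q² = 1 gives the fundamental solution (x₁, y₁) = (5, 1).
Step 2: Apply the recurrence (x_{n+1}, y_{n+1}) = (x₁x_n + 24y₁y_n, x₁y_n + y₁x_n) repeatedly.
  From (x_1, y_1) = (5, 1): x_2 = 5·5 + 24·1·1 = 49; y_2 = 5·1 + 1·5 = 10.
  From (x_2, y_2) = (49, 10): x_3 = 5·49 + 24·1·10 = 485; y_3 = 5·10 + 1·49 = 99.
  From (x_3, y_3) = (485, 99): x_4 = 5·485 + 24·1·99 = 4801; y_4 = 5·99 + 1·485 = 980.
Step 3: Verify x_4² - 24·y_4² = 23049601 - 23049600 = 1 (should be 1). ✓

(x_1, y_1) = (5, 1); (x_4, y_4) = (4801, 980).


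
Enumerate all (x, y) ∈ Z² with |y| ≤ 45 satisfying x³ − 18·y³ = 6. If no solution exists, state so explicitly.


The equation is x³ - 18y³ = 6. For fixed y, x³ = 18·y³ + 6, so a solution requires the RHS to be a perfect cube.
Strategy: iterate y from -45 to 45, compute RHS = 18·y³ + 6, and check whether it is a (positive or negative) perfect cube.
Check small values of y:
  y = 0: RHS = 6 is not a perfect cube.
  y = 1: RHS = 24 is not a perfect cube.
  y = -1: RHS = -12 is not a perfect cube.
  y = 2: RHS = 150 is not a perfect cube.
  y = -2: RHS = -138 is not a perfect cube.
  y = 3: RHS = 492 is not a perfect cube.
  y = -3: RHS = -480 is not a perfect cube.
Continuing the search up to |y| = 45 finds no solutions either.
No (x, y) in the scanned range satisfies the equation.

No integer solutions with |y| ≤ 45.


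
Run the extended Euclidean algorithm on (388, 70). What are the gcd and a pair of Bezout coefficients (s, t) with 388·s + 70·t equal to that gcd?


Euclidean algorithm on (388, 70) — divide until remainder is 0:
  388 = 5 · 70 + 38
  70 = 1 · 38 + 32
  38 = 1 · 32 + 6
  32 = 5 · 6 + 2
  6 = 3 · 2 + 0
gcd(388, 70) = 2.
Track Bezout coefficients alongside the remainders: start with r₀ = 388 = a·1 + b·0 (s = 1, t = 0) and r₁ = 70 = a·0 + b·1 (s = 0, t = 1); each new remainder r_{k+1} = r_{k-1} − q_k·r_k inherits s_{k+1} = s_{k-1} − q_k·s_k, t_{k+1} = t_{k-1} − q_k·t_k, so r_k = a·s_k + b·t_k at every step:
  q = 5: r = 38, s = 1 − 5·0 = 1, t = 0 − 5·1 = -5  (check: 388·1 + 70·(-5) = 38)
  q = 1: r = 32, s = 0 − 1·1 = -1, t = 1 − 1·(-5) = 6  (check: 388·(-1) + 70·6 = 32)
  q = 1: r = 6, s = 1 − 1·(-1) = 2, t = -5 − 1·6 = -11  (check: 388·2 + 70·(-11) = 6)
  q = 5: r = 2, s = -1 − 5·2 = -11, t = 6 − 5·(-11) = 61  (check: 388·(-11) + 70·61 = 2)
The row with r = 2 (the gcd) gives the Bezout coefficients s = -11, t = 61.
Result: 388 · (-11) + 70 · (61) = 2.

gcd(388, 70) = 2; s = -11, t = 61 (check: 388·(-11) + 70·61 = 2).


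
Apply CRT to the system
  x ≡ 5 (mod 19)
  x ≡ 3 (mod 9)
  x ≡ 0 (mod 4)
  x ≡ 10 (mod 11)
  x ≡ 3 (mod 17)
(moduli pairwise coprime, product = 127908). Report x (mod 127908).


Product of moduli M = 19 · 9 · 4 · 11 · 17 = 127908.
Merge one congruence at a time:
  Start: x ≡ 5 (mod 19).
  Combine with x ≡ 3 (mod 9); new modulus lcm = 171.
    Write x = 5 + 19·t and substitute into x ≡ 3 (mod 9): 19·t ≡ 3 − 5 = -2 (mod 9).
    Reduce coefficients mod 9: 1·t ≡ 7 (mod 9).
    So t ≡ 7 (mod 9).
    Then x = 5 + 19·7 = 138, valid modulo lcm(19, 9) = 171: x ≡ 138 (mod 171).
  Combine with x ≡ 0 (mod 4); new modulus lcm = 684.
    Write x = 138 + 171·t and substitute into x ≡ 0 (mod 4): 171·t ≡ 0 − 138 = -138 (mod 4).
    Reduce coefficients mod 4: 3·t ≡ 2 (mod 4).
    The inverse of 3 mod 4 is 3 (since 3·3 = 9 = 2·4 + 1), so t ≡ 3·2 = 6 ≡ 2 (mod 4).
    Then x = 138 + 171·2 = 480, valid modulo lcm(171, 4) = 684: x ≡ 480 (mod 684).
  Combine with x ≡ 10 (mod 11); new modulus lcm = 7524.
    Write x = 480 + 684·t and substitute into x ≡ 10 (mod 11): 684·t ≡ 10 − 480 = -470 (mod 11).
    Reduce coefficients mod 11: 2·t ≡ 3 (mod 11).
    The inverse of 2 mod 11 is 6 (since 2·6 = 12 = 1·11 + 1), so t ≡ 6·3 = 18 ≡ 7 (mod 11).
    Then x = 480 + 684·7 = 5268, valid modulo lcm(684, 11) = 7524: x ≡ 5268 (mod 7524).
  Combine with x ≡ 3 (mod 17); new modulus lcm = 127908.
    Write x = 5268 + 7524·t and substitute into x ≡ 3 (mod 17): 7524·t ≡ 3 − 5268 = -5265 (mod 17).
    Reduce coefficients mod 17: 10·t ≡ 5 (mod 17).
    The inverse of 10 mod 17 is 12 (since 10·12 = 120 = 7·17 + 1), so t ≡ 12·5 = 60 ≡ 9 (mod 17).
    Then x = 5268 + 7524·9 = 72984, valid modulo lcm(7524, 17) = 127908: x ≡ 72984 (mod 127908).
Verify against each original: 72984 mod 19 = 5, 72984 mod 9 = 3, 72984 mod 4 = 0, 72984 mod 11 = 10, 72984 mod 17 = 3.

x ≡ 72984 (mod 127908).


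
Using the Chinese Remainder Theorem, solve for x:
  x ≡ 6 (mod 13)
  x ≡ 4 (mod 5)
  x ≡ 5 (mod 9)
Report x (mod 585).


Moduli 13, 5, 9 are pairwise coprime; by CRT there is a unique solution modulo M = 13 · 5 · 9 = 585.
Solve pairwise, accumulating the modulus:
  Start with x ≡ 6 (mod 13).
  Combine with x ≡ 4 (mod 5): since gcd(13, 5) = 1, we get a unique residue mod 65.
    Write x = 6 + 13·t and substitute into x ≡ 4 (mod 5): 13·t ≡ 4 − 6 = -2 (mod 5).
    Reduce coefficients mod 5: 3·t ≡ 3 (mod 5).
    The inverse of 3 mod 5 is 2 (since 3·2 = 6 = 1·5 + 1), so t ≡ 2·3 = 6 ≡ 1 (mod 5).
    Then x = 6 + 13·1 = 19, valid modulo lcm(13, 5) = 65: x ≡ 19 (mod 65).
  Combine with x ≡ 5 (mod 9): since gcd(65, 9) = 1, we get a unique residue mod 585.
    Write x = 19 + 65·t and substitute into x ≡ 5 (mod 9): 65·t ≡ 5 − 19 = -14 (mod 9).
    Reduce coefficients mod 9: 2·t ≡ 4 (mod 9).
    The inverse of 2 mod 9 is 5 (since 2·5 = 10 = 1·9 + 1), so t ≡ 5·4 = 20 ≡ 2 (mod 9).
    Then x = 19 + 65·2 = 149, valid modulo lcm(65, 9) = 585: x ≡ 149 (mod 585).
Verify: 149 mod 13 = 6 ✓, 149 mod 5 = 4 ✓, 149 mod 9 = 5 ✓.

x ≡ 149 (mod 585).


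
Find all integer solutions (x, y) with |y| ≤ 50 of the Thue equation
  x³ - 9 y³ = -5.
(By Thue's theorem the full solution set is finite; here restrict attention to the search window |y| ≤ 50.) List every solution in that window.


The equation is x³ - 9y³ = -5. For fixed y, x³ = 9·y³ − 5, so a solution requires the RHS to be a perfect cube.
Strategy: iterate y from -50 to 50, compute RHS = 9·y³ − 5, and check whether it is a (positive or negative) perfect cube.
Check small values of y:
  y = 0: RHS = -5 is not a perfect cube.
  y = 1: RHS = 4 is not a perfect cube.
  y = -1: RHS = -14 is not a perfect cube.
  y = 2: RHS = 67 is not a perfect cube.
  y = -2: RHS = -77 is not a perfect cube.
  y = 3: RHS = 238 is not a perfect cube.
  y = -3: RHS = -248 is not a perfect cube.
Continuing the search up to |y| = 50 finds no solutions either.
No (x, y) in the scanned range satisfies the equation.

No integer solutions with |y| ≤ 50.


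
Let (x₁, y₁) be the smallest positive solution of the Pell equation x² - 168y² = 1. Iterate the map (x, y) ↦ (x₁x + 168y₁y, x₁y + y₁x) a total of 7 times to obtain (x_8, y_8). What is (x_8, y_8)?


Step 1: Find the fundamental solution (x₁, y₁) of x² - 168y² = 1.
  Expand √168 as a continued fraction. a₀ = ⌊√168⌋ = 12; iterate m_{k+1} = d_k·a_k − m_k, d_{k+1} = (168 − m_{k+1}²)/d_k, a_{k+1} = ⌊(a₀ + m_{k+1})/d_{k+1}⌋ (starting m₀ = 0, d₀ = 1), with convergents p_k = a_k·p_{k-1} + p_{k-2}, q_k = a_k·q_{k-1} + q_{k-2} (p₋₁ = 1, q₋₁ = 0):
  k = 0: a₀ = 12; p₀/q₀ = 12/1; p₀² − 168·q₀² = 144 − 168 = -24.
  k = 1: m = 12, d = 24, a = ⌊(12 + 12)/24⌋ = 1; p/q = (1·12 + 1)/(1·1 + 0) = 13/1; p² − 168·q² = 169 − 168 = 1.
  The first convergent with p² − 168·q² = 1 gives the fundamental solution (x₁, y₁) = (13, 1).
Step 2: Apply the recurrence (x_{n+1}, y_{n+1}) = (x₁x_n + 168y₁y_n, x₁y_n + y₁x_n) repeatedly.
  From (x_1, y_1) = (13, 1): x_2 = 13·13 + 168·1·1 = 337; y_2 = 13·1 + 1·13 = 26.
  From (x_2, y_2) = (337, 26): x_3 = 13·337 + 168·1·26 = 8749; y_3 = 13·26 + 1·337 = 675.
  From (x_3, y_3) = (8749, 675): x_4 = 13·8749 + 168·1·675 = 227137; y_4 = 13·675 + 1·8749 = 17524.
  From (x_4, y_4) = (227137, 17524): x_5 = 13·227137 + 168·1·17524 = 5896813; y_5 = 13·17524 + 1·227137 = 454949.
  From (x_5, y_5) = (5896813, 454949): x_6 = 13·5896813 + 168·1·454949 = 153090001; y_6 = 13·454949 + 1·5896813 = 11811150.
  From (x_6, y_6) = (153090001, 11811150): x_7 = 13·153090001 + 168·1·11811150 = 3974443213; y_7 = 13·11811150 + 1·153090001 = 306634951.
  From (x_7, y_7) = (3974443213, 306634951): x_8 = 13·3974443213 + 168·1·306634951 = 103182433537; y_8 = 13·306634951 + 1·3974443213 = 7960697576.
Step 3: Verify x_8² - 168·y_8² = 10646614590617422330369 - 10646614590617422330368 = 1 (should be 1). ✓

(x_1, y_1) = (13, 1); (x_8, y_8) = (103182433537, 7960697576).


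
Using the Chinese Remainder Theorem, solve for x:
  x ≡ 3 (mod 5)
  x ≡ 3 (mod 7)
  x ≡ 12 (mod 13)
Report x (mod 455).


Moduli 5, 7, 13 are pairwise coprime; by CRT there is a unique solution modulo M = 5 · 7 · 13 = 455.
Solve pairwise, accumulating the modulus:
  Start with x ≡ 3 (mod 5).
  Combine with x ≡ 3 (mod 7): since gcd(5, 7) = 1, we get a unique residue mod 35.
    Write x = 3 + 5·t and substitute into x ≡ 3 (mod 7): 5·t ≡ 3 − 3 = 0 (mod 7).
    The inverse of 5 mod 7 is 3 (since 5·3 = 15 = 2·7 + 1), so t ≡ 3·0 = 0 ≡ 0 (mod 7).
    Then x = 3 + 5·0 = 3, valid modulo lcm(5, 7) = 35: x ≡ 3 (mod 35).
  Combine with x ≡ 12 (mod 13): since gcd(35, 13) = 1, we get a unique residue mod 455.
    Write x = 3 + 35·t and substitute into x ≡ 12 (mod 13): 35·t ≡ 12 − 3 = 9 (mod 13).
    Reduce coefficients mod 13: 9·t ≡ 9 (mod 13).
    The inverse of 9 mod 13 is 3 (since 9·3 = 27 = 2·13 + 1), so t ≡ 3·9 = 27 ≡ 1 (mod 13).
    Then x = 3 + 35·1 = 38, valid modulo lcm(35, 13) = 455: x ≡ 38 (mod 455).
Verify: 38 mod 5 = 3 ✓, 38 mod 7 = 3 ✓, 38 mod 13 = 12 ✓.

x ≡ 38 (mod 455).


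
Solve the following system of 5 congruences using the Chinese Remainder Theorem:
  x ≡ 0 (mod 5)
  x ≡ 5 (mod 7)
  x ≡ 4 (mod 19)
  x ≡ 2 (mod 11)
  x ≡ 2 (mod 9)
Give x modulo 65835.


Product of moduli M = 5 · 7 · 19 · 11 · 9 = 65835.
Merge one congruence at a time:
  Start: x ≡ 0 (mod 5).
  Combine with x ≡ 5 (mod 7); new modulus lcm = 35.
    Write x = 0 + 5·t and substitute into x ≡ 5 (mod 7): 5·t ≡ 5 − 0 = 5 (mod 7).
    The inverse of 5 mod 7 is 3 (since 5·3 = 15 = 2·7 + 1), so t ≡ 3·5 = 15 ≡ 1 (mod 7).
    Then x = 0 + 5·1 = 5, valid modulo lcm(5, 7) = 35: x ≡ 5 (mod 35).
  Combine with x ≡ 4 (mod 19); new modulus lcm = 665.
    Write x = 5 + 35·t and substitute into x ≡ 4 (mod 19): 35·t ≡ 4 − 5 = -1 (mod 19).
    Reduce coefficients mod 19: 16·t ≡ 18 (mod 19).
    The inverse of 16 mod 19 is 6 (since 16·6 = 96 = 5·19 + 1), so t ≡ 6·18 = 108 ≡ 13 (mod 19).
    Then x = 5 + 35·13 = 460, valid modulo lcm(35, 19) = 665: x ≡ 460 (mod 665).
  Combine with x ≡ 2 (mod 11); new modulus lcm = 7315.
    Write x = 460 + 665·t and substitute into x ≡ 2 (mod 11): 665·t ≡ 2 − 460 = -458 (mod 11).
    Reduce coefficients mod 11: 5·t ≡ 4 (mod 11).
    The inverse of 5 mod 11 is 9 (since 5·9 = 45 = 4·11 + 1), so t ≡ 9·4 = 36 ≡ 3 (mod 11).
    Then x = 460 + 665·3 = 2455, valid modulo lcm(665, 11) = 7315: x ≡ 2455 (mod 7315).
  Combine with x ≡ 2 (mod 9); new modulus lcm = 65835.
    Write x = 2455 + 7315·t and substitute into x ≡ 2 (mod 9): 7315·t ≡ 2 − 2455 = -2453 (mod 9).
    Reduce coefficients mod 9: 7·t ≡ 4 (mod 9).
    The inverse of 7 mod 9 is 4 (since 7·4 = 28 = 3·9 + 1), so t ≡ 4·4 = 16 ≡ 7 (mod 9).
    Then x = 2455 + 7315·7 = 53660, valid modulo lcm(7315, 9) = 65835: x ≡ 53660 (mod 65835).
Verify against each original: 53660 mod 5 = 0, 53660 mod 7 = 5, 53660 mod 19 = 4, 53660 mod 11 = 2, 53660 mod 9 = 2.

x ≡ 53660 (mod 65835).


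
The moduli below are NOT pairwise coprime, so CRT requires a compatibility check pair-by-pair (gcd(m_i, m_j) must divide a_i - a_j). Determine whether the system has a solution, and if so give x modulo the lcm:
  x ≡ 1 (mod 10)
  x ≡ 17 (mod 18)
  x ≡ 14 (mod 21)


Moduli 10, 18, 21 are not pairwise coprime, so CRT works modulo lcm(m_i) when all pairwise compatibility conditions hold.
Pairwise compatibility: gcd(m_i, m_j) must divide a_i - a_j for every pair.
Merge one congruence at a time:
  Start: x ≡ 1 (mod 10).
  Combine with x ≡ 17 (mod 18): gcd(10, 18) = 2; 17 - 1 = 16, which IS divisible by 2, so compatible.
    Write x = 1 + 10·t and substitute into x ≡ 17 (mod 18): 10·t ≡ 17 − 1 = 16 (mod 18).
    Divide the congruence (and modulus) by g = 2: 5·t ≡ 8 (mod 9).
    The inverse of 5 mod 9 is 2 (since 5·2 = 10 = 1·9 + 1), so t ≡ 2·8 = 16 ≡ 7 (mod 9).
    Then x = 1 + 10·7 = 71, valid modulo lcm(10, 18) = 90: x ≡ 71 (mod 90).
  Combine with x ≡ 14 (mod 21): gcd(90, 21) = 3; 14 - 71 = -57, which IS divisible by 3, so compatible.
    Write x = 71 + 90·t and substitute into x ≡ 14 (mod 21): 90·t ≡ 14 − 71 = -57 (mod 21).
    Divide the congruence (and modulus) by g = 3: 30·t ≡ -19 (mod 7).
    Reduce coefficients mod 7: 2·t ≡ 2 (mod 7).
    The inverse of 2 mod 7 is 4 (since 2·4 = 8 = 1·7 + 1), so t ≡ 4·2 = 8 ≡ 1 (mod 7).
    Then x = 71 + 90·1 = 161, valid modulo lcm(90, 21) = 630: x ≡ 161 (mod 630).
Verify: 161 mod 10 = 1, 161 mod 18 = 17, 161 mod 21 = 14.

x ≡ 161 (mod 630).


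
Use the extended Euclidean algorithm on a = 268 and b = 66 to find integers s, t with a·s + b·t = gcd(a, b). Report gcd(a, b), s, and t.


Euclidean algorithm on (268, 66) — divide until remainder is 0:
  268 = 4 · 66 + 4
  66 = 16 · 4 + 2
  4 = 2 · 2 + 0
gcd(268, 66) = 2.
Track Bezout coefficients alongside the remainders: start with r₀ = 268 = a·1 + b·0 (s = 1, t = 0) and r₁ = 66 = a·0 + b·1 (s = 0, t = 1); each new remainder r_{k+1} = r_{k-1} − q_k·r_k inherits s_{k+1} = s_{k-1} − q_k·s_k, t_{k+1} = t_{k-1} − q_k·t_k, so r_k = a·s_k + b·t_k at every step:
  q = 4: r = 4, s = 1 − 4·0 = 1, t = 0 − 4·1 = -4  (check: 268·1 + 66·(-4) = 4)
  q = 16: r = 2, s = 0 − 16·1 = -16, t = 1 − 16·(-4) = 65  (check: 268·(-16) + 66·65 = 2)
The row with r = 2 (the gcd) gives the Bezout coefficients s = -16, t = 65.
Result: 268 · (-16) + 66 · (65) = 2.

gcd(268, 66) = 2; s = -16, t = 65 (check: 268·(-16) + 66·65 = 2).


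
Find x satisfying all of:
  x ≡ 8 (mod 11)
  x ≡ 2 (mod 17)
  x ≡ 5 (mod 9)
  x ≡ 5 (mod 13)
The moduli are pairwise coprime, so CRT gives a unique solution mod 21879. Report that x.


Product of moduli M = 11 · 17 · 9 · 13 = 21879.
Merge one congruence at a time:
  Start: x ≡ 8 (mod 11).
  Combine with x ≡ 2 (mod 17); new modulus lcm = 187.
    Write x = 8 + 11·t and substitute into x ≡ 2 (mod 17): 11·t ≡ 2 − 8 = -6 (mod 17).
    Reduce coefficients mod 17: 11·t ≡ 11 (mod 17).
    The inverse of 11 mod 17 is 14 (since 11·14 = 154 = 9·17 + 1), so t ≡ 14·11 = 154 ≡ 1 (mod 17).
    Then x = 8 + 11·1 = 19, valid modulo lcm(11, 17) = 187: x ≡ 19 (mod 187).
  Combine with x ≡ 5 (mod 9); new modulus lcm = 1683.
    Write x = 19 + 187·t and substitute into x ≡ 5 (mod 9): 187·t ≡ 5 − 19 = -14 (mod 9).
    Reduce coefficients mod 9: 7·t ≡ 4 (mod 9).
    The inverse of 7 mod 9 is 4 (since 7·4 = 28 = 3·9 + 1), so t ≡ 4·4 = 16 ≡ 7 (mod 9).
    Then x = 19 + 187·7 = 1328, valid modulo lcm(187, 9) = 1683: x ≡ 1328 (mod 1683).
  Combine with x ≡ 5 (mod 13); new modulus lcm = 21879.
    Write x = 1328 + 1683·t and substitute into x ≡ 5 (mod 13): 1683·t ≡ 5 − 1328 = -1323 (mod 13).
    Reduce coefficients mod 13: 6·t ≡ 3 (mod 13).
    The inverse of 6 mod 13 is 11 (since 6·11 = 66 = 5·13 + 1), so t ≡ 11·3 = 33 ≡ 7 (mod 13).
    Then x = 1328 + 1683·7 = 13109, valid modulo lcm(1683, 13) = 21879: x ≡ 13109 (mod 21879).
Verify against each original: 13109 mod 11 = 8, 13109 mod 17 = 2, 13109 mod 9 = 5, 13109 mod 13 = 5.

x ≡ 13109 (mod 21879).


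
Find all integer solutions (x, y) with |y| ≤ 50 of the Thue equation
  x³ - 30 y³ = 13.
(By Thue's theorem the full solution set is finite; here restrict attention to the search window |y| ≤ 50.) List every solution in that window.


The equation is x³ - 30y³ = 13. For fixed y, x³ = 30·y³ + 13, so a solution requires the RHS to be a perfect cube.
Strategy: iterate y from -50 to 50, compute RHS = 30·y³ + 13, and check whether it is a (positive or negative) perfect cube.
Check small values of y:
  y = 0: RHS = 13 is not a perfect cube.
  y = 1: RHS = 43 is not a perfect cube.
  y = -1: RHS = -17 is not a perfect cube.
  y = 2: RHS = 253 is not a perfect cube.
  y = -2: RHS = -227 is not a perfect cube.
  y = 3: RHS = 823 is not a perfect cube.
  y = -3: RHS = -797 is not a perfect cube.
Continuing the search up to |y| = 50 finds no solutions either.
No (x, y) in the scanned range satisfies the equation.

No integer solutions with |y| ≤ 50.


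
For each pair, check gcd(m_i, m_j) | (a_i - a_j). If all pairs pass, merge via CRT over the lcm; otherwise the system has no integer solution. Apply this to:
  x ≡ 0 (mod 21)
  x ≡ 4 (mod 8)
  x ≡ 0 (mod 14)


Moduli 21, 8, 14 are not pairwise coprime, so CRT works modulo lcm(m_i) when all pairwise compatibility conditions hold.
Pairwise compatibility: gcd(m_i, m_j) must divide a_i - a_j for every pair.
Merge one congruence at a time:
  Start: x ≡ 0 (mod 21).
  Combine with x ≡ 4 (mod 8): gcd(21, 8) = 1; 4 - 0 = 4, which IS divisible by 1, so compatible.
    Write x = 0 + 21·t and substitute into x ≡ 4 (mod 8): 21·t ≡ 4 − 0 = 4 (mod 8).
    Reduce coefficients mod 8: 5·t ≡ 4 (mod 8).
    The inverse of 5 mod 8 is 5 (since 5·5 = 25 = 3·8 + 1), so t ≡ 5·4 = 20 ≡ 4 (mod 8).
    Then x = 0 + 21·4 = 84, valid modulo lcm(21, 8) = 168: x ≡ 84 (mod 168).
  Combine with x ≡ 0 (mod 14): gcd(168, 14) = 14; 0 - 84 = -84, which IS divisible by 14, so compatible.
    Write x = 84 + 168·t and substitute into x ≡ 0 (mod 14): 168·t ≡ 0 − 84 = -84 (mod 14).
    Divide the congruence (and modulus) by g = 14: 12·t ≡ -6 (mod 1).
    Modulo 1 every t works; take t = 0.
    Then x = 84 + 168·0 = 84, valid modulo lcm(168, 14) = 168: x ≡ 84 (mod 168).
Verify: 84 mod 21 = 0, 84 mod 8 = 4, 84 mod 14 = 0.

x ≡ 84 (mod 168).


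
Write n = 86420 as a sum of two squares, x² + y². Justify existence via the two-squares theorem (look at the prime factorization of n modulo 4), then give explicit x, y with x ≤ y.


Step 1: Factor n = 86420 = 2^2 · 5 · 29 · 149.
Step 2: Check the mod-4 condition on each prime factor: 2 = 2 (special); 5 ≡ 1 (mod 4), exponent 1; 29 ≡ 1 (mod 4), exponent 1; 149 ≡ 1 (mod 4), exponent 1.
All primes ≡ 3 (mod 4) appear to even exponent (or don't appear), so by the two-squares theorem n IS expressible as a sum of two squares.
Step 3: Build a representation. Group n = k² · m with k = 2 and m = 5 · 29 · 149 = 21605 (a product of primes ≡ 1 (mod 4)); a representation of m scales to one of n via (k·x)² + (k·y)² = k²(x² + y²). Each prime p ≡ 1 (mod 4) is itself a sum of two squares; find a² by testing p − a² for a perfect square:
  5: 5 − 1² = 4 = 2² ⇒ 5 = 1² + 2².
  29: 29 − 1² = 28, 29 − 2² = 25 = 5² ⇒ 29 = 2² + 5².
  149: 149 − 1² = 148, 149 − 2² = 145, 149 − 3² = 140, 149 − 4² = 133, 149 − 5² = 124, 149 − 6² = 113, 149 − 7² = 100 = 10² ⇒ 149 = 7² + 10².
  Combine using the Brahmagupta–Fibonacci identity (a² + b²)(c² + d²) = (ac − bd)² + (ad + bc)² = (ac + bd)² + (ad − bc)²:
  5 · 29 = 145: from (1² + 2²)(2² + 5²), take (1·2 − 2·5, 1·5 + 2·2) = (2 − 10, 5 + 4) = (-8, 9); dropping signs (only squares matter) gives (8, 9); check 8² + 9² = 64 + 81 = 145 ✓.
  145 · 149 = 21605: from (8² + 9²)(7² + 10²), take (8·7 − 9·10, 8·10 + 9·7) = (56 − 90, 80 + 63) = (-34, 143); dropping signs (only squares matter) gives (34, 143); check 34² + 143² = 1156 + 20449 = 21605 ✓.
  Scale by k = 2: (2·34, 2·143) = (68, 286).
Step 4: Order so x ≤ y and verify: 68² + 286² = 4624 + 81796 = 86420 = n. ✓

n = 86420 = 68² + 286² (one valid representation with x ≤ y).


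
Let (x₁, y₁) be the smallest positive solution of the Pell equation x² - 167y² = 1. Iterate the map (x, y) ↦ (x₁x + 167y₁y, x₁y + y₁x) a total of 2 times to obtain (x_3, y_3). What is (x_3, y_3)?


Step 1: Find the fundamental solution (x₁, y₁) of x² - 167y² = 1.
  Expand √167 as a continued fraction. a₀ = ⌊√167⌋ = 12; iterate m_{k+1} = d_k·a_k − m_k, d_{k+1} = (167 − m_{k+1}²)/d_k, a_{k+1} = ⌊(a₀ + m_{k+1})/d_{k+1}⌋ (starting m₀ = 0, d₀ = 1), with convergents p_k = a_k·p_{k-1} + p_{k-2}, q_k = a_k·q_{k-1} + q_{k-2} (p₋₁ = 1, q₋₁ = 0):
  k = 0: a₀ = 12; p₀/q₀ = 12/1; p₀² − 167·q₀² = 144 − 167 = -23.
  k = 1: m = 12, d = 23, a = ⌊(12 + 12)/23⌋ = 1; p/q = (1·12 + 1)/(1·1 + 0) = 13/1; p² − 167·q² = 169 − 167 = 2.
  k = 2: m = 11, d = 2, a = ⌊(12 + 11)/2⌋ = 11; p/q = (11·13 + 12)/(11·1 + 1) = 155/12; p² − 167·q² = 24025 − 24048 = -23.
  k = 3: m = 11, d = 23, a = ⌊(12 + 11)/23⌋ = 1; p/q = (1·155 + 13)/(1·12 + 1) = 168/13; p² − 167·q² = 28224 − 28223 = 1.
  The first convergent with p² − 167·q² = 1 gives the fundamental solution (x₁, y₁) = (168, 13).
Step 2: Apply the recurrence (x_{n+1}, y_{n+1}) = (x₁x_n + 167y₁y_n, x₁y_n + y₁x_n) repeatedly.
  From (x_1, y_1) = (168, 13): x_2 = 168·168 + 167·13·13 = 56447; y_2 = 168·13 + 13·168 = 4368.
  From (x_2, y_2) = (56447, 4368): x_3 = 168·56447 + 167·13·4368 = 18966024; y_3 = 168·4368 + 13·56447 = 1467635.
Step 3: Verify x_3² - 167·y_3² = 359710066368576 - 359710066368575 = 1 (should be 1). ✓

(x_1, y_1) = (168, 13); (x_3, y_3) = (18966024, 1467635).


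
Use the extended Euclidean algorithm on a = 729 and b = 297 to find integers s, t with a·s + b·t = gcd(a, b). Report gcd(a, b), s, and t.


Euclidean algorithm on (729, 297) — divide until remainder is 0:
  729 = 2 · 297 + 135
  297 = 2 · 135 + 27
  135 = 5 · 27 + 0
gcd(729, 297) = 27.
Track Bezout coefficients alongside the remainders: start with r₀ = 729 = a·1 + b·0 (s = 1, t = 0) and r₁ = 297 = a·0 + b·1 (s = 0, t = 1); each new remainder r_{k+1} = r_{k-1} − q_k·r_k inherits s_{k+1} = s_{k-1} − q_k·s_k, t_{k+1} = t_{k-1} − q_k·t_k, so r_k = a·s_k + b·t_k at every step:
  q = 2: r = 135, s = 1 − 2·0 = 1, t = 0 − 2·1 = -2  (check: 729·1 + 297·(-2) = 135)
  q = 2: r = 27, s = 0 − 2·1 = -2, t = 1 − 2·(-2) = 5  (check: 729·(-2) + 297·5 = 27)
The row with r = 27 (the gcd) gives the Bezout coefficients s = -2, t = 5.
Result: 729 · (-2) + 297 · (5) = 27.

gcd(729, 297) = 27; s = -2, t = 5 (check: 729·(-2) + 297·5 = 27).


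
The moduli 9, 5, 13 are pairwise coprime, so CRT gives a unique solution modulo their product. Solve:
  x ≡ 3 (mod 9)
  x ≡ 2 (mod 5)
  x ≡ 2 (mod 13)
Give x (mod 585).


Moduli 9, 5, 13 are pairwise coprime; by CRT there is a unique solution modulo M = 9 · 5 · 13 = 585.
Solve pairwise, accumulating the modulus:
  Start with x ≡ 3 (mod 9).
  Combine with x ≡ 2 (mod 5): since gcd(9, 5) = 1, we get a unique residue mod 45.
    Write x = 3 + 9·t and substitute into x ≡ 2 (mod 5): 9·t ≡ 2 − 3 = -1 (mod 5).
    Reduce coefficients mod 5: 4·t ≡ 4 (mod 5).
    The inverse of 4 mod 5 is 4 (since 4·4 = 16 = 3·5 + 1), so t ≡ 4·4 = 16 ≡ 1 (mod 5).
    Then x = 3 + 9·1 = 12, valid modulo lcm(9, 5) = 45: x ≡ 12 (mod 45).
  Combine with x ≡ 2 (mod 13): since gcd(45, 13) = 1, we get a unique residue mod 585.
    Write x = 12 + 45·t and substitute into x ≡ 2 (mod 13): 45·t ≡ 2 − 12 = -10 (mod 13).
    Reduce coefficients mod 13: 6·t ≡ 3 (mod 13).
    The inverse of 6 mod 13 is 11 (since 6·11 = 66 = 5·13 + 1), so t ≡ 11·3 = 33 ≡ 7 (mod 13).
    Then x = 12 + 45·7 = 327, valid modulo lcm(45, 13) = 585: x ≡ 327 (mod 585).
Verify: 327 mod 9 = 3 ✓, 327 mod 5 = 2 ✓, 327 mod 13 = 2 ✓.

x ≡ 327 (mod 585).


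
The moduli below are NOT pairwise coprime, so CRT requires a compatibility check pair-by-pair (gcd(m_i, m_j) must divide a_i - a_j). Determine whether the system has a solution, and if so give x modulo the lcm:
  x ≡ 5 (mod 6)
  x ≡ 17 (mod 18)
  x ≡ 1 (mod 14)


Moduli 6, 18, 14 are not pairwise coprime, so CRT works modulo lcm(m_i) when all pairwise compatibility conditions hold.
Pairwise compatibility: gcd(m_i, m_j) must divide a_i - a_j for every pair.
Merge one congruence at a time:
  Start: x ≡ 5 (mod 6).
  Combine with x ≡ 17 (mod 18): gcd(6, 18) = 6; 17 - 5 = 12, which IS divisible by 6, so compatible.
    Write x = 5 + 6·t and substitute into x ≡ 17 (mod 18): 6·t ≡ 17 − 5 = 12 (mod 18).
    Divide the congruence (and modulus) by g = 6: 1·t ≡ 2 (mod 3).
    So t ≡ 2 (mod 3).
    Then x = 5 + 6·2 = 17, valid modulo lcm(6, 18) = 18: x ≡ 17 (mod 18).
  Combine with x ≡ 1 (mod 14): gcd(18, 14) = 2; 1 - 17 = -16, which IS divisible by 2, so compatible.
    Write x = 17 + 18·t and substitute into x ≡ 1 (mod 14): 18·t ≡ 1 − 17 = -16 (mod 14).
    Divide the congruence (and modulus) by g = 2: 9·t ≡ -8 (mod 7).
    Reduce coefficients mod 7: 2·t ≡ 6 (mod 7).
    The inverse of 2 mod 7 is 4 (since 2·4 = 8 = 1·7 + 1), so t ≡ 4·6 = 24 ≡ 3 (mod 7).
    Then x = 17 + 18·3 = 71, valid modulo lcm(18, 14) = 126: x ≡ 71 (mod 126).
Verify: 71 mod 6 = 5, 71 mod 18 = 17, 71 mod 14 = 1.

x ≡ 71 (mod 126).


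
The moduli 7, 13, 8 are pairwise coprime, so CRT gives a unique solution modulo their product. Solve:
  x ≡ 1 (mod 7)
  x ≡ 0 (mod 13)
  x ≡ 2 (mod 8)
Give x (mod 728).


Moduli 7, 13, 8 are pairwise coprime; by CRT there is a unique solution modulo M = 7 · 13 · 8 = 728.
Solve pairwise, accumulating the modulus:
  Start with x ≡ 1 (mod 7).
  Combine with x ≡ 0 (mod 13): since gcd(7, 13) = 1, we get a unique residue mod 91.
    Write x = 1 + 7·t and substitute into x ≡ 0 (mod 13): 7·t ≡ 0 − 1 = -1 (mod 13).
    Reduce coefficients mod 13: 7·t ≡ 12 (mod 13).
    The inverse of 7 mod 13 is 2 (since 7·2 = 14 = 1·13 + 1), so t ≡ 2·12 = 24 ≡ 11 (mod 13).
    Then x = 1 + 7·11 = 78, valid modulo lcm(7, 13) = 91: x ≡ 78 (mod 91).
  Combine with x ≡ 2 (mod 8): since gcd(91, 8) = 1, we get a unique residue mod 728.
    Write x = 78 + 91·t and substitute into x ≡ 2 (mod 8): 91·t ≡ 2 − 78 = -76 (mod 8).
    Reduce coefficients mod 8: 3·t ≡ 4 (mod 8).
    The inverse of 3 mod 8 is 3 (since 3·3 = 9 = 1·8 + 1), so t ≡ 3·4 = 12 ≡ 4 (mod 8).
    Then x = 78 + 91·4 = 442, valid modulo lcm(91, 8) = 728: x ≡ 442 (mod 728).
Verify: 442 mod 7 = 1 ✓, 442 mod 13 = 0 ✓, 442 mod 8 = 2 ✓.

x ≡ 442 (mod 728).


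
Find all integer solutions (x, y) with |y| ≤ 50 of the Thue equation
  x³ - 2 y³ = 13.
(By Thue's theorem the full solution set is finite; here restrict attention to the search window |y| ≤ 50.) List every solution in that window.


The equation is x³ - 2y³ = 13. For fixed y, x³ = 2·y³ + 13, so a solution requires the RHS to be a perfect cube.
Strategy: iterate y from -50 to 50, compute RHS = 2·y³ + 13, and check whether it is a (positive or negative) perfect cube.
Check small values of y:
  y = 0: RHS = 13 is not a perfect cube.
  y = 1: RHS = 15 is not a perfect cube.
  y = -1: RHS = 11 is not a perfect cube.
  y = 2: RHS = 29 is not a perfect cube.
  y = -2: RHS = -3 is not a perfect cube.
  y = 3: RHS = 67 is not a perfect cube.
  y = -3: RHS = -41 is not a perfect cube.
Continuing the search up to |y| = 50 finds no solutions either.
No (x, y) in the scanned range satisfies the equation.

No integer solutions with |y| ≤ 50.


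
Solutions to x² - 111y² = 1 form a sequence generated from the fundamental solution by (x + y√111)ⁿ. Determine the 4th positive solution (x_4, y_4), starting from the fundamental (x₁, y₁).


Step 1: Find the fundamental solution (x₁, y₁) of x² - 111y² = 1.
  Expand √111 as a continued fraction. a₀ = ⌊√111⌋ = 10; iterate m_{k+1} = d_k·a_k − m_k, d_{k+1} = (111 − m_{k+1}²)/d_k, a_{k+1} = ⌊(a₀ + m_{k+1})/d_{k+1}⌋ (starting m₀ = 0, d₀ = 1), with convergents p_k = a_k·p_{k-1} + p_{k-2}, q_k = a_k·q_{k-1} + q_{k-2} (p₋₁ = 1, q₋₁ = 0):
  k = 0: a₀ = 10; p₀/q₀ = 10/1; p₀² − 111·q₀² = 100 − 111 = -11.
  k = 1: m = 10, d = 11, a = ⌊(10 + 10)/11⌋ = 1; p/q = (1·10 + 1)/(1·1 + 0) = 11/1; p² − 111·q² = 121 − 111 = 10.
  k = 2: m = 1, d = 10, a = ⌊(10 + 1)/10⌋ = 1; p/q = (1·11 + 10)/(1·1 + 1) = 21/2; p² − 111·q² = 441 − 444 = -3.
  k = 3: m = 9, d = 3, a = ⌊(10 + 9)/3⌋ = 6; p/q = (6·21 + 11)/(6·2 + 1) = 137/13; p² − 111·q² = 18769 − 18759 = 10.
  k = 4: m = 9, d = 10, a = ⌊(10 + 9)/10⌋ = 1; p/q = (1·137 + 21)/(1·13 + 2) = 158/15; p² − 111·q² = 24964 − 24975 = -11.
  k = 5: m = 1, d = 11, a = ⌊(10 + 1)/11⌋ = 1; p/q = (1·158 + 137)/(1·15 + 13) = 295/28; p² − 111·q² = 87025 − 87024 = 1.
  The first convergent with p² − 111·q² = 1 gives the fundamental solution (x₁, y₁) = (295, 28).
Step 2: Apply the recurrence (x_{n+1}, y_{n+1}) = (x₁x_n + 111y₁y_n, x₁y_n + y₁x_n) repeatedly.
  From (x_1, y_1) = (295, 28): x_2 = 295·295 + 111·28·28 = 174049; y_2 = 295·28 + 28·295 = 16520.
  From (x_2, y_2) = (174049, 16520): x_3 = 295·174049 + 111·28·16520 = 102688615; y_3 = 295·16520 + 28·174049 = 9746772.
  From (x_3, y_3) = (102688615, 9746772): x_4 = 295·102688615 + 111·28·9746772 = 60586108801; y_4 = 295·9746772 + 28·102688615 = 5750578960.
Step 3: Verify x_4² - 111·y_4² = 3670676579646609657601 - 3670676579646609657600 = 1 (should be 1). ✓

(x_1, y_1) = (295, 28); (x_4, y_4) = (60586108801, 5750578960).


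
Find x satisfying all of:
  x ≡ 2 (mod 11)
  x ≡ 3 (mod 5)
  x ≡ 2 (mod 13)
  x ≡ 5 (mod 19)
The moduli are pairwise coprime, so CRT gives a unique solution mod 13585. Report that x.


Product of moduli M = 11 · 5 · 13 · 19 = 13585.
Merge one congruence at a time:
  Start: x ≡ 2 (mod 11).
  Combine with x ≡ 3 (mod 5); new modulus lcm = 55.
    Write x = 2 + 11·t and substitute into x ≡ 3 (mod 5): 11·t ≡ 3 − 2 = 1 (mod 5).
    Reduce coefficients mod 5: 1·t ≡ 1 (mod 5).
    So t ≡ 1 (mod 5).
    Then x = 2 + 11·1 = 13, valid modulo lcm(11, 5) = 55: x ≡ 13 (mod 55).
  Combine with x ≡ 2 (mod 13); new modulus lcm = 715.
    Write x = 13 + 55·t and substitute into x ≡ 2 (mod 13): 55·t ≡ 2 − 13 = -11 (mod 13).
    Reduce coefficients mod 13: 3·t ≡ 2 (mod 13).
    The inverse of 3 mod 13 is 9 (since 3·9 = 27 = 2·13 + 1), so t ≡ 9·2 = 18 ≡ 5 (mod 13).
    Then x = 13 + 55·5 = 288, valid modulo lcm(55, 13) = 715: x ≡ 288 (mod 715).
  Combine with x ≡ 5 (mod 19); new modulus lcm = 13585.
    Write x = 288 + 715·t and substitute into x ≡ 5 (mod 19): 715·t ≡ 5 − 288 = -283 (mod 19).
    Reduce coefficients mod 19: 12·t ≡ 2 (mod 19).
    The inverse of 12 mod 19 is 8 (since 12·8 = 96 = 5·19 + 1), so t ≡ 8·2 = 16 ≡ 16 (mod 19).
    Then x = 288 + 715·16 = 11728, valid modulo lcm(715, 19) = 13585: x ≡ 11728 (mod 13585).
Verify against each original: 11728 mod 11 = 2, 11728 mod 5 = 3, 11728 mod 13 = 2, 11728 mod 19 = 5.

x ≡ 11728 (mod 13585).


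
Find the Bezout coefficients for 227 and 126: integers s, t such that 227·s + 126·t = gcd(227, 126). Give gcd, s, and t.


Euclidean algorithm on (227, 126) — divide until remainder is 0:
  227 = 1 · 126 + 101
  126 = 1 · 101 + 25
  101 = 4 · 25 + 1
  25 = 25 · 1 + 0
gcd(227, 126) = 1.
Track Bezout coefficients alongside the remainders: start with r₀ = 227 = a·1 + b·0 (s = 1, t = 0) and r₁ = 126 = a·0 + b·1 (s = 0, t = 1); each new remainder r_{k+1} = r_{k-1} − q_k·r_k inherits s_{k+1} = s_{k-1} − q_k·s_k, t_{k+1} = t_{k-1} − q_k·t_k, so r_k = a·s_k + b·t_k at every step:
  q = 1: r = 101, s = 1 − 1·0 = 1, t = 0 − 1·1 = -1  (check: 227·1 + 126·(-1) = 101)
  q = 1: r = 25, s = 0 − 1·1 = -1, t = 1 − 1·(-1) = 2  (check: 227·(-1) + 126·2 = 25)
  q = 4: r = 1, s = 1 − 4·(-1) = 5, t = -1 − 4·2 = -9  (check: 227·5 + 126·(-9) = 1)
The row with r = 1 (the gcd) gives the Bezout coefficients s = 5, t = -9.
Result: 227 · (5) + 126 · (-9) = 1.

gcd(227, 126) = 1; s = 5, t = -9 (check: 227·5 + 126·(-9) = 1).


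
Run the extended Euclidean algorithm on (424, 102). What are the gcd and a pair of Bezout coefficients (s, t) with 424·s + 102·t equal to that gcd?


Euclidean algorithm on (424, 102) — divide until remainder is 0:
  424 = 4 · 102 + 16
  102 = 6 · 16 + 6
  16 = 2 · 6 + 4
  6 = 1 · 4 + 2
  4 = 2 · 2 + 0
gcd(424, 102) = 2.
Track Bezout coefficients alongside the remainders: start with r₀ = 424 = a·1 + b·0 (s = 1, t = 0) and r₁ = 102 = a·0 + b·1 (s = 0, t = 1); each new remainder r_{k+1} = r_{k-1} − q_k·r_k inherits s_{k+1} = s_{k-1} − q_k·s_k, t_{k+1} = t_{k-1} − q_k·t_k, so r_k = a·s_k + b·t_k at every step:
  q = 4: r = 16, s = 1 − 4·0 = 1, t = 0 − 4·1 = -4  (check: 424·1 + 102·(-4) = 16)
  q = 6: r = 6, s = 0 − 6·1 = -6, t = 1 − 6·(-4) = 25  (check: 424·(-6) + 102·25 = 6)
  q = 2: r = 4, s = 1 − 2·(-6) = 13, t = -4 − 2·25 = -54  (check: 424·13 + 102·(-54) = 4)
  q = 1: r = 2, s = -6 − 1·13 = -19, t = 25 − 1·(-54) = 79  (check: 424·(-19) + 102·79 = 2)
The row with r = 2 (the gcd) gives the Bezout coefficients s = -19, t = 79.
Result: 424 · (-19) + 102 · (79) = 2.

gcd(424, 102) = 2; s = -19, t = 79 (check: 424·(-19) + 102·79 = 2).


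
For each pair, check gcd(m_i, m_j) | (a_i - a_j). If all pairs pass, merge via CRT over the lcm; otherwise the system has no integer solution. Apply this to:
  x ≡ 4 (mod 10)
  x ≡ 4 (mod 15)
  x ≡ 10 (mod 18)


Moduli 10, 15, 18 are not pairwise coprime, so CRT works modulo lcm(m_i) when all pairwise compatibility conditions hold.
Pairwise compatibility: gcd(m_i, m_j) must divide a_i - a_j for every pair.
Merge one congruence at a time:
  Start: x ≡ 4 (mod 10).
  Combine with x ≡ 4 (mod 15): gcd(10, 15) = 5; 4 - 4 = 0, which IS divisible by 5, so compatible.
    Write x = 4 + 10·t and substitute into x ≡ 4 (mod 15): 10·t ≡ 4 − 4 = 0 (mod 15).
    Divide the congruence (and modulus) by g = 5: 2·t ≡ 0 (mod 3).
    The inverse of 2 mod 3 is 2 (since 2·2 = 4 = 1·3 + 1), so t ≡ 2·0 = 0 ≡ 0 (mod 3).
    Then x = 4 + 10·0 = 4, valid modulo lcm(10, 15) = 30: x ≡ 4 (mod 30).
  Combine with x ≡ 10 (mod 18): gcd(30, 18) = 6; 10 - 4 = 6, which IS divisible by 6, so compatible.
    Write x = 4 + 30·t and substitute into x ≡ 10 (mod 18): 30·t ≡ 10 − 4 = 6 (mod 18).
    Divide the congruence (and modulus) by g = 6: 5·t ≡ 1 (mod 3).
    Reduce coefficients mod 3: 2·t ≡ 1 (mod 3).
    The inverse of 2 mod 3 is 2 (since 2·2 = 4 = 1·3 + 1), so t ≡ 2·1 = 2 ≡ 2 (mod 3).
    Then x = 4 + 30·2 = 64, valid modulo lcm(30, 18) = 90: x ≡ 64 (mod 90).
Verify: 64 mod 10 = 4, 64 mod 15 = 4, 64 mod 18 = 10.

x ≡ 64 (mod 90).


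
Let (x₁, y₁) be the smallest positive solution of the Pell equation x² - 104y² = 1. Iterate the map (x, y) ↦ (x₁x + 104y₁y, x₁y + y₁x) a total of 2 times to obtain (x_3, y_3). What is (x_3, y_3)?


Step 1: Find the fundamental solution (x₁, y₁) of x² - 104y² = 1.
  Expand √104 as a continued fraction. a₀ = ⌊√104⌋ = 10; iterate m_{k+1} = d_k·a_k − m_k, d_{k+1} = (104 − m_{k+1}²)/d_k, a_{k+1} = ⌊(a₀ + m_{k+1})/d_{k+1}⌋ (starting m₀ = 0, d₀ = 1), with convergents p_k = a_k·p_{k-1} + p_{k-2}, q_k = a_k·q_{k-1} + q_{k-2} (p₋₁ = 1, q₋₁ = 0):
  k = 0: a₀ = 10; p₀/q₀ = 10/1; p₀² − 104·q₀² = 100 − 104 = -4.
  k = 1: m = 10, d = 4, a = ⌊(10 + 10)/4⌋ = 5; p/q = (5·10 + 1)/(5·1 + 0) = 51/5; p² − 104·q² = 2601 − 2600 = 1.
  The first convergent with p² − 104·q² = 1 gives the fundamental solution (x₁, y₁) = (51, 5).
Step 2: Apply the recurrence (x_{n+1}, y_{n+1}) = (x₁x_n + 104y₁y_n, x₁y_n + y₁x_n) repeatedly.
  From (x_1, y_1) = (51, 5): x_2 = 51·51 + 104·5·5 = 5201; y_2 = 51·5 + 5·51 = 510.
  From (x_2, y_2) = (5201, 510): x_3 = 51·5201 + 104·5·510 = 530451; y_3 = 51·510 + 5·5201 = 52015.
Step 3: Verify x_3² - 104·y_3² = 281378263401 - 281378263400 = 1 (should be 1). ✓

(x_1, y_1) = (51, 5); (x_3, y_3) = (530451, 52015).


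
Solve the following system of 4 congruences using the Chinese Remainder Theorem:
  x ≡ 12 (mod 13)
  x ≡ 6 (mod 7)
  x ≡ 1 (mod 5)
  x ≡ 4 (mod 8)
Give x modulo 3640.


Product of moduli M = 13 · 7 · 5 · 8 = 3640.
Merge one congruence at a time:
  Start: x ≡ 12 (mod 13).
  Combine with x ≡ 6 (mod 7); new modulus lcm = 91.
    Write x = 12 + 13·t and substitute into x ≡ 6 (mod 7): 13·t ≡ 6 − 12 = -6 (mod 7).
    Reduce coefficients mod 7: 6·t ≡ 1 (mod 7).
    The inverse of 6 mod 7 is 6 (since 6·6 = 36 = 5·7 + 1), so t ≡ 6·1 = 6 ≡ 6 (mod 7).
    Then x = 12 + 13·6 = 90, valid modulo lcm(13, 7) = 91: x ≡ 90 (mod 91).
  Combine with x ≡ 1 (mod 5); new modulus lcm = 455.
    Write x = 90 + 91·t and substitute into x ≡ 1 (mod 5): 91·t ≡ 1 − 90 = -89 (mod 5).
    Reduce coefficients mod 5: 1·t ≡ 1 (mod 5).
    So t ≡ 1 (mod 5).
    Then x = 90 + 91·1 = 181, valid modulo lcm(91, 5) = 455: x ≡ 181 (mod 455).
  Combine with x ≡ 4 (mod 8); new modulus lcm = 3640.
    Write x = 181 + 455·t and substitute into x ≡ 4 (mod 8): 455·t ≡ 4 − 181 = -177 (mod 8).
    Reduce coefficients mod 8: 7·t ≡ 7 (mod 8).
    The inverse of 7 mod 8 is 7 (since 7·7 = 49 = 6·8 + 1), so t ≡ 7·7 = 49 ≡ 1 (mod 8).
    Then x = 181 + 455·1 = 636, valid modulo lcm(455, 8) = 3640: x ≡ 636 (mod 3640).
Verify against each original: 636 mod 13 = 12, 636 mod 7 = 6, 636 mod 5 = 1, 636 mod 8 = 4.

x ≡ 636 (mod 3640).
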